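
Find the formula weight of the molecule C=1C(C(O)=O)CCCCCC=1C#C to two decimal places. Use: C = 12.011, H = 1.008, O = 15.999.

178.23

Molecular formula: C11H14O2.
M = 11×12.011 + 14×1.008 + 2×15.999 = 178.23 g/mol.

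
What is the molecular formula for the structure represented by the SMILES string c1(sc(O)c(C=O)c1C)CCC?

Heavy atoms from the SMILES: 9 C, 2 O, 1 S.
Implicit hydrogens by atom environment:
  4 × C (aromatic): no H
  2 × C: 3 H each → 6
  2 × C: 2 H each → 4
  1 × C: 1 H
  1 × O: 1 H
  1 × O: no H
  1 × S (aromatic): no H
  Total hydrogens = 12.
Molecular formula: C9H12O2S

C9H12O2S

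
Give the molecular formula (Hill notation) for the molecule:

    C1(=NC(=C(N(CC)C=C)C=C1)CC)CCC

C14H22N2

Heavy atoms from the SMILES: 14 C, 2 N.
Implicit hydrogens by atom environment:
  5 × C: 2 H each → 10
  3 × C: 3 H each → 9
  3 × C (aromatic): no H
  2 × C (aromatic): 1 H each → 2
  1 × C: 1 H
  1 × N (aromatic): no H
  1 × N: no H
  Total hydrogens = 22.
Molecular formula: C14H22N2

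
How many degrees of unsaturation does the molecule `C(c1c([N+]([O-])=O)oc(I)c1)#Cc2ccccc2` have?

Molecular formula from the SMILES: C12H6INO3.
DoU = (2C + 2 + N − H − X)/2 = (2·12 + 2 + 1 − 6 − 1)/2 = 20/2 = 10.
(Structurally: 2 ring(s) + 8 π bond(s) = 10.)

10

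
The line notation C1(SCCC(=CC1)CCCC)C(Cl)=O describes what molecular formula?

Heavy atoms from the SMILES: 11 C, 1 Cl, 1 O, 1 S.
Implicit hydrogens by atom environment:
  6 × C: 2 H each → 12
  2 × C: 1 H each → 2
  2 × C: no H
  1 × C: 3 H
  1 × Cl: no H
  1 × O: no H
  1 × S: no H
  Total hydrogens = 17.
Molecular formula: C11H17ClOS

C11H17ClOS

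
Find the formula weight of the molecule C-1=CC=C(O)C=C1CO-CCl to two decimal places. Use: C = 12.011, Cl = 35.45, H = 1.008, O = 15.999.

Molecular formula: C8H9ClO2.
M = 8×12.011 + 1×35.45 + 9×1.008 + 2×15.999 = 172.61 g/mol.

172.61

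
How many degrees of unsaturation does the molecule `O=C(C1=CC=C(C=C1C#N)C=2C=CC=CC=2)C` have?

11

Molecular formula from the SMILES: C15H11NO.
DoU = (2C + 2 + N − H − X)/2 = (2·15 + 2 + 1 − 11 − 0)/2 = 22/2 = 11.
(Structurally: 2 ring(s) + 9 π bond(s) = 11.)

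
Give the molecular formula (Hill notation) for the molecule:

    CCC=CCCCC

C8H16

Heavy atoms from the SMILES: 8 C.
Implicit hydrogens by atom environment:
  4 × C: 2 H each → 8
  2 × C: 3 H each → 6
  2 × C: 1 H each → 2
  Total hydrogens = 16.
Molecular formula: C8H16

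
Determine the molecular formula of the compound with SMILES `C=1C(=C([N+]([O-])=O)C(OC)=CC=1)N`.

Heavy atoms from the SMILES: 7 C, 2 N, 3 O.
Implicit hydrogens by atom environment:
  3 × C (aromatic): 1 H each → 3
  3 × C (aromatic): no H
  2 × O: no H
  1 × C: 3 H
  1 × N: 2 H
  1 × N (charge +1): no H
  1 × O (charge -1): no H
  Total hydrogens = 8.
Molecular formula: C7H8N2O3

C7H8N2O3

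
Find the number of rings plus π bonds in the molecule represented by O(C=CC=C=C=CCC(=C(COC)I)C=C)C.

6

Molecular formula from the SMILES: C14H17IO2.
DoU = (2C + 2 + N − H − X)/2 = (2·14 + 2 + 0 − 17 − 1)/2 = 12/2 = 6.
(Structurally: 0 ring(s) + 6 π bond(s) = 6.)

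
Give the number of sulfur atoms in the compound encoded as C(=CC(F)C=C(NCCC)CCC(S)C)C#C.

1

The symbol for sulfur appears 1 time in the SMILES.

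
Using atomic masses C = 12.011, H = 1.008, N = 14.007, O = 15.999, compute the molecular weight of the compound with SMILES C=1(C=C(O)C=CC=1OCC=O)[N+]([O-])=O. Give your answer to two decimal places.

197.15

Molecular formula: C8H7NO5.
M = 8×12.011 + 7×1.008 + 1×14.007 + 5×15.999 = 197.15 g/mol.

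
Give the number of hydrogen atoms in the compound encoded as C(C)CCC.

12

Hydrogens are implicit in SMILES; fill each atom to its normal valence:
  3 × C: 2 H each → 6
  2 × C: 3 H each → 6
  Total hydrogens = 12.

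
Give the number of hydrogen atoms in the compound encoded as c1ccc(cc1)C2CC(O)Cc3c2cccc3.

16

Hydrogens are implicit in SMILES; fill each atom to its normal valence:
  9 × C (aromatic): 1 H each → 9
  3 × C (aromatic): no H
  2 × C: 2 H each → 4
  2 × C: 1 H each → 2
  1 × O: 1 H
  Total hydrogens = 16.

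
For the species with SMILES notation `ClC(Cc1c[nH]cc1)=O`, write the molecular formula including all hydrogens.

C6H6ClNO

Heavy atoms from the SMILES: 6 C, 1 Cl, 1 N, 1 O.
Implicit hydrogens by atom environment:
  3 × C (aromatic): 1 H each → 3
  1 × C: 2 H
  1 × C (aromatic): no H
  1 × C: no H
  1 × Cl: no H
  1 × N (aromatic): 1 H
  1 × O: no H
  Total hydrogens = 6.
Molecular formula: C6H6ClNO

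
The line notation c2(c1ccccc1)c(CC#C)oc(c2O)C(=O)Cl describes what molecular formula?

C14H9ClO3

Heavy atoms from the SMILES: 14 C, 1 Cl, 3 O.
Implicit hydrogens by atom environment:
  5 × C (aromatic): 1 H each → 5
  5 × C (aromatic): no H
  2 × C: no H
  1 × C: 2 H
  1 × C: 1 H
  1 × Cl: no H
  1 × O: 1 H
  1 × O (aromatic): no H
  1 × O: no H
  Total hydrogens = 9.
Molecular formula: C14H9ClO3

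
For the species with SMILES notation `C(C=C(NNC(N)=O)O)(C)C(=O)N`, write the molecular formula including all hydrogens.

Heavy atoms from the SMILES: 6 C, 4 N, 3 O.
Implicit hydrogens by atom environment:
  3 × C: no H
  2 × C: 1 H each → 2
  2 × N: 2 H each → 4
  2 × N: 1 H each → 2
  2 × O: no H
  1 × C: 3 H
  1 × O: 1 H
  Total hydrogens = 12.
Molecular formula: C6H12N4O3

C6H12N4O3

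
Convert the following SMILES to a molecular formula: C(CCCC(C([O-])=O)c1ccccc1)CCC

Heavy atoms from the SMILES: 15 C, 2 O.
Implicit hydrogens by atom environment:
  6 × C: 2 H each → 12
  5 × C (aromatic): 1 H each → 5
  1 × C: 3 H
  1 × C: 1 H
  1 × C (aromatic): no H
  1 × C: no H
  1 × O: no H
  1 × O (charge -1): no H
  Total hydrogens = 21.
Net charge -1.
Molecular formula: C15H21O2-

C15H21O2-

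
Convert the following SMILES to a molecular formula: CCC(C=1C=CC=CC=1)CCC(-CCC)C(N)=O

C16H25NO

Heavy atoms from the SMILES: 16 C, 1 N, 1 O.
Implicit hydrogens by atom environment:
  5 × C: 2 H each → 10
  5 × C (aromatic): 1 H each → 5
  2 × C: 3 H each → 6
  2 × C: 1 H each → 2
  1 × C (aromatic): no H
  1 × C: no H
  1 × N: 2 H
  1 × O: no H
  Total hydrogens = 25.
Molecular formula: C16H25NO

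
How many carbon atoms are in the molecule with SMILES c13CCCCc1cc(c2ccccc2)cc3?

16

The symbol for carbon appears 16 times in the SMILES. Lowercase c denotes aromatic carbon and counts toward C.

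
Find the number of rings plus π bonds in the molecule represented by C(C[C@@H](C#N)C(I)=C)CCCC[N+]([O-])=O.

Molecular formula from the SMILES: C10H15IN2O2.
DoU = (2C + 2 + N − H − X)/2 = (2·10 + 2 + 2 − 15 − 1)/2 = 8/2 = 4.
(Structurally: 0 ring(s) + 4 π bond(s) = 4.)

4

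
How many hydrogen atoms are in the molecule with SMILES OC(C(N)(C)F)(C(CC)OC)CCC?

Hydrogens are implicit in SMILES; fill each atom to its normal valence:
  4 × C: 3 H each → 12
  3 × C: 2 H each → 6
  2 × C: no H
  1 × C: 1 H
  1 × F: no H
  1 × N: 2 H
  1 × O: 1 H
  1 × O: no H
  Total hydrogens = 22.

22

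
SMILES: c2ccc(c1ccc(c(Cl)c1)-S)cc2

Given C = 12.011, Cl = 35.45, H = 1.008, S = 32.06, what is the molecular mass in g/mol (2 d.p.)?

Molecular formula: C12H9ClS.
M = 12×12.011 + 1×35.45 + 9×1.008 + 1×32.06 = 220.71 g/mol.

220.71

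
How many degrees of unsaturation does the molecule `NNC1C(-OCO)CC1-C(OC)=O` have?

Molecular formula from the SMILES: C7H14N2O4.
DoU = (2C + 2 + N − H − X)/2 = (2·7 + 2 + 2 − 14 − 0)/2 = 4/2 = 2.
(Structurally: 1 ring(s) + 1 π bond(s) = 2.)

2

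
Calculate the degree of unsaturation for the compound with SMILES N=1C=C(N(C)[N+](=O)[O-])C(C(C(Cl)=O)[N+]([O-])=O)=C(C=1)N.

Molecular formula from the SMILES: C8H8ClN5O5.
DoU = (2C + 2 + N − H − X)/2 = (2·8 + 2 + 5 − 8 − 1)/2 = 14/2 = 7.
(Structurally: 1 ring(s) + 6 π bond(s) = 7.)

7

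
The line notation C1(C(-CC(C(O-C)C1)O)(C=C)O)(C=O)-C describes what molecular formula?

Heavy atoms from the SMILES: 11 C, 4 O.
Implicit hydrogens by atom environment:
  4 × C: 1 H each → 4
  3 × C: 2 H each → 6
  2 × C: 3 H each → 6
  2 × C: no H
  2 × O: 1 H each → 2
  2 × O: no H
  Total hydrogens = 18.
Molecular formula: C11H18O4

C11H18O4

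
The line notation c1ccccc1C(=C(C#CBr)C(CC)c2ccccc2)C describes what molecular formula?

C20H19Br

Heavy atoms from the SMILES: 1 Br, 20 C.
Implicit hydrogens by atom environment:
  10 × C (aromatic): 1 H each → 10
  4 × C: no H
  2 × C: 3 H each → 6
  2 × C (aromatic): no H
  1 × Br: no H
  1 × C: 2 H
  1 × C: 1 H
  Total hydrogens = 19.
Molecular formula: C20H19Br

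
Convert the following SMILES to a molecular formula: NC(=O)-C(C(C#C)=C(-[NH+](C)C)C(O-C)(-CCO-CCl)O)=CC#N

C15H21ClN3O4+

Heavy atoms from the SMILES: 15 C, 1 Cl, 3 N, 4 O.
Implicit hydrogens by atom environment:
  7 × C: no H
  3 × C: 3 H each → 9
  3 × C: 2 H each → 6
  3 × O: no H
  2 × C: 1 H each → 2
  1 × Cl: no H
  1 × N: 2 H
  1 × N (charge +1): 1 H
  1 × N: no H
  1 × O: 1 H
  Total hydrogens = 21.
Net charge +1.
Molecular formula: C15H21ClN3O4+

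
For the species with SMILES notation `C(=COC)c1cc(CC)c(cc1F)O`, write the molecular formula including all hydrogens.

Heavy atoms from the SMILES: 11 C, 1 F, 2 O.
Implicit hydrogens by atom environment:
  4 × C (aromatic): no H
  2 × C: 3 H each → 6
  2 × C (aromatic): 1 H each → 2
  2 × C: 1 H each → 2
  1 × C: 2 H
  1 × F: no H
  1 × O: 1 H
  1 × O: no H
  Total hydrogens = 13.
Molecular formula: C11H13FO2

C11H13FO2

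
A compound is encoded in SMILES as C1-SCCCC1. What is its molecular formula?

C5H10S

Heavy atoms from the SMILES: 5 C, 1 S.
Implicit hydrogens by atom environment:
  5 × C: 2 H each → 10
  1 × S: no H
  Total hydrogens = 10.
Molecular formula: C5H10S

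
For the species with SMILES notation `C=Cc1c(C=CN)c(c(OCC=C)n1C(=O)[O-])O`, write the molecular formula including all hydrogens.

C12H13N2O4-

Heavy atoms from the SMILES: 12 C, 2 N, 4 O.
Implicit hydrogens by atom environment:
  4 × C: 1 H each → 4
  4 × C (aromatic): no H
  3 × C: 2 H each → 6
  2 × O: no H
  1 × C: no H
  1 × N: 2 H
  1 × N (aromatic): no H
  1 × O: 1 H
  1 × O (charge -1): no H
  Total hydrogens = 13.
Net charge -1.
Molecular formula: C12H13N2O4-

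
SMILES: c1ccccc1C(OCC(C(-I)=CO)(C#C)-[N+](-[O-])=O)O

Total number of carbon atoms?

The symbol for carbon appears 13 times in the SMILES. Lowercase c denotes aromatic carbon and counts toward C.

13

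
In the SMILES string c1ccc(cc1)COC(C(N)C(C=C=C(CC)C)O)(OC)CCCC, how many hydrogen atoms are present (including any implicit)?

33

Hydrogens are implicit in SMILES; fill each atom to its normal valence:
  5 × C: 2 H each → 10
  5 × C (aromatic): 1 H each → 5
  4 × C: 3 H each → 12
  3 × C: 1 H each → 3
  3 × C: no H
  2 × O: no H
  1 × C (aromatic): no H
  1 × N: 2 H
  1 × O: 1 H
  Total hydrogens = 33.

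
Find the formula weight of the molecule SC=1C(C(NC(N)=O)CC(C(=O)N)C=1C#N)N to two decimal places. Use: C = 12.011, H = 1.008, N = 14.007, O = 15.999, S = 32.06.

255.30

Molecular formula: C9H13N5O2S.
M = 9×12.011 + 13×1.008 + 5×14.007 + 2×15.999 + 1×32.06 = 255.30 g/mol.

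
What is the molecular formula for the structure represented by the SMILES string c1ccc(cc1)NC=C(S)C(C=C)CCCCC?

Heavy atoms from the SMILES: 16 C, 1 N, 1 S.
Implicit hydrogens by atom environment:
  5 × C: 2 H each → 10
  5 × C (aromatic): 1 H each → 5
  3 × C: 1 H each → 3
  1 × C: 3 H
  1 × C: no H
  1 × C (aromatic): no H
  1 × N: 1 H
  1 × S: 1 H
  Total hydrogens = 23.
Molecular formula: C16H23NS

C16H23NS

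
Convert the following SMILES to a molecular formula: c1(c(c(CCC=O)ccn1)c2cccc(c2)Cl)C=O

C15H12ClNO2

Heavy atoms from the SMILES: 15 C, 1 Cl, 1 N, 2 O.
Implicit hydrogens by atom environment:
  6 × C (aromatic): 1 H each → 6
  5 × C (aromatic): no H
  2 × C: 2 H each → 4
  2 × C: 1 H each → 2
  2 × O: no H
  1 × Cl: no H
  1 × N (aromatic): no H
  Total hydrogens = 12.
Molecular formula: C15H12ClNO2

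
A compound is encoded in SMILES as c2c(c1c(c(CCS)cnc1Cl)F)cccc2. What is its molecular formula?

Heavy atoms from the SMILES: 13 C, 1 Cl, 1 F, 1 N, 1 S.
Implicit hydrogens by atom environment:
  6 × C (aromatic): 1 H each → 6
  5 × C (aromatic): no H
  2 × C: 2 H each → 4
  1 × Cl: no H
  1 × F: no H
  1 × N (aromatic): no H
  1 × S: 1 H
  Total hydrogens = 11.
Molecular formula: C13H11ClFNS

C13H11ClFNS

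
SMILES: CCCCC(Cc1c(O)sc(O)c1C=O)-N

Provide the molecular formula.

C11H17NO3S

Heavy atoms from the SMILES: 11 C, 1 N, 3 O, 1 S.
Implicit hydrogens by atom environment:
  4 × C: 2 H each → 8
  4 × C (aromatic): no H
  2 × C: 1 H each → 2
  2 × O: 1 H each → 2
  1 × C: 3 H
  1 × N: 2 H
  1 × O: no H
  1 × S (aromatic): no H
  Total hydrogens = 17.
Molecular formula: C11H17NO3S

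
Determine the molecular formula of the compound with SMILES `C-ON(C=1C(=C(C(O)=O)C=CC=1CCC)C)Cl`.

Heavy atoms from the SMILES: 12 C, 1 Cl, 1 N, 3 O.
Implicit hydrogens by atom environment:
  4 × C (aromatic): no H
  3 × C: 3 H each → 9
  2 × C: 2 H each → 4
  2 × C (aromatic): 1 H each → 2
  2 × O: no H
  1 × C: no H
  1 × Cl: no H
  1 × N: no H
  1 × O: 1 H
  Total hydrogens = 16.
Molecular formula: C12H16ClNO3

C12H16ClNO3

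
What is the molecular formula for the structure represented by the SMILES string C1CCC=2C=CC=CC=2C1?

C10H12

Heavy atoms from the SMILES: 10 C.
Implicit hydrogens by atom environment:
  4 × C: 2 H each → 8
  4 × C (aromatic): 1 H each → 4
  2 × C (aromatic): no H
  Total hydrogens = 12.
Molecular formula: C10H12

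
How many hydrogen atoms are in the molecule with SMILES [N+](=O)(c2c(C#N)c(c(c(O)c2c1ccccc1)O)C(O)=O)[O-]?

Hydrogens are implicit in SMILES; fill each atom to its normal valence:
  7 × C (aromatic): no H
  5 × C (aromatic): 1 H each → 5
  3 × O: 1 H each → 3
  2 × C: no H
  2 × O: no H
  1 × N: no H
  1 × N (charge +1): no H
  1 × O (charge -1): no H
  Total hydrogens = 8.

8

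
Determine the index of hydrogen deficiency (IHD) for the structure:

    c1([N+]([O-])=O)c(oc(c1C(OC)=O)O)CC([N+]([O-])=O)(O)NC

6

Molecular formula from the SMILES: C9H11N3O9.
DoU = (2C + 2 + N − H − X)/2 = (2·9 + 2 + 3 − 11 − 0)/2 = 12/2 = 6.
(Structurally: 1 ring(s) + 5 π bond(s) = 6.)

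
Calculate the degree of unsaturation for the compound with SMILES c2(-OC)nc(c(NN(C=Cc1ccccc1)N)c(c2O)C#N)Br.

11

Molecular formula from the SMILES: C15H14BrN5O2.
DoU = (2C + 2 + N − H − X)/2 = (2·15 + 2 + 5 − 14 − 1)/2 = 22/2 = 11.
(Structurally: 2 ring(s) + 9 π bond(s) = 11.)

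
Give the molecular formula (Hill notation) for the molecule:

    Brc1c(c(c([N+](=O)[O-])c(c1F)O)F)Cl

C6HBrClF2NO3

Heavy atoms from the SMILES: 1 Br, 6 C, 1 Cl, 2 F, 1 N, 3 O.
Implicit hydrogens by atom environment:
  6 × C (aromatic): no H
  2 × F: no H
  1 × Br: no H
  1 × Cl: no H
  1 × N (charge +1): no H
  1 × O: 1 H
  1 × O: no H
  1 × O (charge -1): no H
  Total hydrogens = 1.
Molecular formula: C6HBrClF2NO3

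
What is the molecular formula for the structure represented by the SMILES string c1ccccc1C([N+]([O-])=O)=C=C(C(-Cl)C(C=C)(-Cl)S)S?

Heavy atoms from the SMILES: 13 C, 2 Cl, 1 N, 2 O, 2 S.
Implicit hydrogens by atom environment:
  5 × C (aromatic): 1 H each → 5
  4 × C: no H
  2 × C: 1 H each → 2
  2 × Cl: no H
  2 × S: 1 H each → 2
  1 × C: 2 H
  1 × C (aromatic): no H
  1 × N (charge +1): no H
  1 × O: no H
  1 × O (charge -1): no H
  Total hydrogens = 11.
Molecular formula: C13H11Cl2NO2S2

C13H11Cl2NO2S2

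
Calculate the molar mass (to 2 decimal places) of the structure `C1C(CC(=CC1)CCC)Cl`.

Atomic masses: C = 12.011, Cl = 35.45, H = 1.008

Molecular formula: C9H15Cl.
M = 9×12.011 + 1×35.45 + 15×1.008 = 158.67 g/mol.

158.67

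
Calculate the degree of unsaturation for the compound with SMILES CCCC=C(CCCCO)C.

1

Molecular formula from the SMILES: C10H20O.
DoU = (2C + 2 + N − H − X)/2 = (2·10 + 2 + 0 − 20 − 0)/2 = 2/2 = 1.
(Structurally: 0 ring(s) + 1 π bond(s) = 1.)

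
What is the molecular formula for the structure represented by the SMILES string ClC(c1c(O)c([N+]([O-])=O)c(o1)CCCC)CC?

Heavy atoms from the SMILES: 11 C, 1 Cl, 1 N, 4 O.
Implicit hydrogens by atom environment:
  4 × C: 2 H each → 8
  4 × C (aromatic): no H
  2 × C: 3 H each → 6
  1 × C: 1 H
  1 × Cl: no H
  1 × N (charge +1): no H
  1 × O: 1 H
  1 × O (aromatic): no H
  1 × O: no H
  1 × O (charge -1): no H
  Total hydrogens = 16.
Molecular formula: C11H16ClNO4

C11H16ClNO4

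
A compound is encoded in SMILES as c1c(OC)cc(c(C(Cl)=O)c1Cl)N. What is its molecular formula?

Heavy atoms from the SMILES: 8 C, 2 Cl, 1 N, 2 O.
Implicit hydrogens by atom environment:
  4 × C (aromatic): no H
  2 × C (aromatic): 1 H each → 2
  2 × Cl: no H
  2 × O: no H
  1 × C: 3 H
  1 × C: no H
  1 × N: 2 H
  Total hydrogens = 7.
Molecular formula: C8H7Cl2NO2

C8H7Cl2NO2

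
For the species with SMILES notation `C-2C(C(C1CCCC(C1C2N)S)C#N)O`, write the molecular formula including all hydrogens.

Heavy atoms from the SMILES: 11 C, 2 N, 1 O, 1 S.
Implicit hydrogens by atom environment:
  6 × C: 1 H each → 6
  4 × C: 2 H each → 8
  1 × C: no H
  1 × N: 2 H
  1 × N: no H
  1 × O: 1 H
  1 × S: 1 H
  Total hydrogens = 18.
Molecular formula: C11H18N2OS

C11H18N2OS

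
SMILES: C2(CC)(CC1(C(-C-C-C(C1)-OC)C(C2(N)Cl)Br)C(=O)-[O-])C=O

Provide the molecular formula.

C15H22BrClNO4-

Heavy atoms from the SMILES: 1 Br, 15 C, 1 Cl, 1 N, 4 O.
Implicit hydrogens by atom environment:
  5 × C: 2 H each → 10
  4 × C: 1 H each → 4
  4 × C: no H
  3 × O: no H
  2 × C: 3 H each → 6
  1 × Br: no H
  1 × Cl: no H
  1 × N: 2 H
  1 × O (charge -1): no H
  Total hydrogens = 22.
Net charge -1.
Molecular formula: C15H22BrClNO4-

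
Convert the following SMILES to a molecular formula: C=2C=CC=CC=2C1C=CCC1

C11H12

Heavy atoms from the SMILES: 11 C.
Implicit hydrogens by atom environment:
  5 × C (aromatic): 1 H each → 5
  3 × C: 1 H each → 3
  2 × C: 2 H each → 4
  1 × C (aromatic): no H
  Total hydrogens = 12.
Molecular formula: C11H12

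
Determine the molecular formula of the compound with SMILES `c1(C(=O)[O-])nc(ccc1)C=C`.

Heavy atoms from the SMILES: 8 C, 1 N, 2 O.
Implicit hydrogens by atom environment:
  3 × C (aromatic): 1 H each → 3
  2 × C (aromatic): no H
  1 × C: 2 H
  1 × C: 1 H
  1 × C: no H
  1 × N (aromatic): no H
  1 × O: no H
  1 × O (charge -1): no H
  Total hydrogens = 6.
Net charge -1.
Molecular formula: C8H6NO2-

C8H6NO2-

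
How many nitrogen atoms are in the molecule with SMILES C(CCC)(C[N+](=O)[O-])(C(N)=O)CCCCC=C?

The symbol for nitrogen appears 2 times in the SMILES.

2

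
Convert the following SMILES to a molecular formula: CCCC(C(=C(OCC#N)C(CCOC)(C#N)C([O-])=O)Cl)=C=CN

C16H19ClN3O4-

Heavy atoms from the SMILES: 16 C, 1 Cl, 3 N, 4 O.
Implicit hydrogens by atom environment:
  8 × C: no H
  5 × C: 2 H each → 10
  3 × O: no H
  2 × C: 3 H each → 6
  2 × N: no H
  1 × C: 1 H
  1 × Cl: no H
  1 × N: 2 H
  1 × O (charge -1): no H
  Total hydrogens = 19.
Net charge -1.
Molecular formula: C16H19ClN3O4-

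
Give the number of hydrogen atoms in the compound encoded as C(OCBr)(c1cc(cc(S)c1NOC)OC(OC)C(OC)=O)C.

20

Hydrogens are implicit in SMILES; fill each atom to its normal valence:
  6 × O: no H
  4 × C: 3 H each → 12
  4 × C (aromatic): no H
  2 × C (aromatic): 1 H each → 2
  2 × C: 1 H each → 2
  1 × Br: no H
  1 × C: 2 H
  1 × C: no H
  1 × N: 1 H
  1 × S: 1 H
  Total hydrogens = 20.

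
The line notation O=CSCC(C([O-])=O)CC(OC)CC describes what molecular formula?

Heavy atoms from the SMILES: 9 C, 4 O, 1 S.
Implicit hydrogens by atom environment:
  3 × C: 2 H each → 6
  3 × C: 1 H each → 3
  3 × O: no H
  2 × C: 3 H each → 6
  1 × C: no H
  1 × O (charge -1): no H
  1 × S: no H
  Total hydrogens = 15.
Net charge -1.
Molecular formula: C9H15O4S-

C9H15O4S-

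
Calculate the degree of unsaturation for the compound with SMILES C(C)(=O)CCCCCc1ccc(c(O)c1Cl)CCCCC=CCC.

6

Molecular formula from the SMILES: C21H31ClO2.
DoU = (2C + 2 + N − H − X)/2 = (2·21 + 2 + 0 − 31 − 1)/2 = 12/2 = 6.
(Structurally: 1 ring(s) + 5 π bond(s) = 6.)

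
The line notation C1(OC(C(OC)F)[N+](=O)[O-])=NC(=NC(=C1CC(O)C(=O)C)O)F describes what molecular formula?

Heavy atoms from the SMILES: 11 C, 2 F, 3 N, 7 O.
Implicit hydrogens by atom environment:
  4 × C (aromatic): no H
  4 × O: no H
  3 × C: 1 H each → 3
  2 × C: 3 H each → 6
  2 × F: no H
  2 × N (aromatic): no H
  2 × O: 1 H each → 2
  1 × C: 2 H
  1 × C: no H
  1 × N (charge +1): no H
  1 × O (charge -1): no H
  Total hydrogens = 13.
Molecular formula: C11H13F2N3O7

C11H13F2N3O7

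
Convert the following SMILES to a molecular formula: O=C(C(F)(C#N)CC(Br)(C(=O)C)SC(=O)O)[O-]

Heavy atoms from the SMILES: 1 Br, 8 C, 1 F, 1 N, 5 O, 1 S.
Implicit hydrogens by atom environment:
  6 × C: no H
  3 × O: no H
  1 × Br: no H
  1 × C: 3 H
  1 × C: 2 H
  1 × F: no H
  1 × N: no H
  1 × O: 1 H
  1 × O (charge -1): no H
  1 × S: no H
  Total hydrogens = 6.
Net charge -1.
Molecular formula: C8H6BrFNO5S-

C8H6BrFNO5S-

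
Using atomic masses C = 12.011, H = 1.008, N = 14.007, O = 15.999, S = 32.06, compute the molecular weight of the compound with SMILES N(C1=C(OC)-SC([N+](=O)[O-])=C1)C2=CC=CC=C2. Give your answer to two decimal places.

250.27

Molecular formula: C11H10N2O3S.
M = 11×12.011 + 10×1.008 + 2×14.007 + 3×15.999 + 1×32.06 = 250.27 g/mol.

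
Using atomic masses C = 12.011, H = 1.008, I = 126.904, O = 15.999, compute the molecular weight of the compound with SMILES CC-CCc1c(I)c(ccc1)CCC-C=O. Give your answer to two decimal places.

330.21

Molecular formula: C14H19IO.
M = 14×12.011 + 19×1.008 + 1×126.904 + 1×15.999 = 330.21 g/mol.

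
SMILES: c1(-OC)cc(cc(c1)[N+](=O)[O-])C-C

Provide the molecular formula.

Heavy atoms from the SMILES: 9 C, 1 N, 3 O.
Implicit hydrogens by atom environment:
  3 × C (aromatic): 1 H each → 3
  3 × C (aromatic): no H
  2 × C: 3 H each → 6
  2 × O: no H
  1 × C: 2 H
  1 × N (charge +1): no H
  1 × O (charge -1): no H
  Total hydrogens = 11.
Molecular formula: C9H11NO3

C9H11NO3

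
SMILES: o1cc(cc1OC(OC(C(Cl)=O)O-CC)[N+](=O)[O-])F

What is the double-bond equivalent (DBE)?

Molecular formula from the SMILES: C9H9ClFNO7.
DoU = (2C + 2 + N − H − X)/2 = (2·9 + 2 + 1 − 9 − 2)/2 = 10/2 = 5.
(Structurally: 1 ring(s) + 4 π bond(s) = 5.)

5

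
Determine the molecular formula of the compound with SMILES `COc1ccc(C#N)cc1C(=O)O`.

C9H7NO3

Heavy atoms from the SMILES: 9 C, 1 N, 3 O.
Implicit hydrogens by atom environment:
  3 × C (aromatic): 1 H each → 3
  3 × C (aromatic): no H
  2 × C: no H
  2 × O: no H
  1 × C: 3 H
  1 × N: no H
  1 × O: 1 H
  Total hydrogens = 7.
Molecular formula: C9H7NO3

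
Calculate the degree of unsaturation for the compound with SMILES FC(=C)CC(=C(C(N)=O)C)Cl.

Molecular formula from the SMILES: C7H9ClFNO.
DoU = (2C + 2 + N − H − X)/2 = (2·7 + 2 + 1 − 9 − 2)/2 = 6/2 = 3.
(Structurally: 0 ring(s) + 3 π bond(s) = 3.)

3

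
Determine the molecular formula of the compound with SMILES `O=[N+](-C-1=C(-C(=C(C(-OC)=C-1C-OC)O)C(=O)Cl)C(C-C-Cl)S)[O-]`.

Heavy atoms from the SMILES: 13 C, 2 Cl, 1 N, 6 O, 1 S.
Implicit hydrogens by atom environment:
  6 × C (aromatic): no H
  4 × O: no H
  3 × C: 2 H each → 6
  2 × C: 3 H each → 6
  2 × Cl: no H
  1 × C: 1 H
  1 × C: no H
  1 × N (charge +1): no H
  1 × O: 1 H
  1 × O (charge -1): no H
  1 × S: 1 H
  Total hydrogens = 15.
Molecular formula: C13H15Cl2NO6S

C13H15Cl2NO6S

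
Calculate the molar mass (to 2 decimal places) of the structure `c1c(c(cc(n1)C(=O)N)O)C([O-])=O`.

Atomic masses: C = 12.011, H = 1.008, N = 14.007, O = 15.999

181.13

Molecular formula: C7H5N2O4-.
M = 7×12.011 + 5×1.008 + 2×14.007 + 4×15.999 = 181.13 g/mol.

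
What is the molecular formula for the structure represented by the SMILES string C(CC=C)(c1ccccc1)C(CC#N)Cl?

C13H14ClN

Heavy atoms from the SMILES: 13 C, 1 Cl, 1 N.
Implicit hydrogens by atom environment:
  5 × C (aromatic): 1 H each → 5
  3 × C: 2 H each → 6
  3 × C: 1 H each → 3
  1 × C: no H
  1 × C (aromatic): no H
  1 × Cl: no H
  1 × N: no H
  Total hydrogens = 14.
Molecular formula: C13H14ClN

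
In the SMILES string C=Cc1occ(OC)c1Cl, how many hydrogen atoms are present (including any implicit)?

Hydrogens are implicit in SMILES; fill each atom to its normal valence:
  3 × C (aromatic): no H
  1 × C: 3 H
  1 × C: 2 H
  1 × C (aromatic): 1 H
  1 × C: 1 H
  1 × Cl: no H
  1 × O (aromatic): no H
  1 × O: no H
  Total hydrogens = 7.

7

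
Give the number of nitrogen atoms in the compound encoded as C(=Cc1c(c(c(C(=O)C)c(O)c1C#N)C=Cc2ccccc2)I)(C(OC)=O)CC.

1

The symbol for nitrogen appears 1 time in the SMILES.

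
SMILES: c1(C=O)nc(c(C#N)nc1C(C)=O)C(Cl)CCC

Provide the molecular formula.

Heavy atoms from the SMILES: 12 C, 1 Cl, 3 N, 2 O.
Implicit hydrogens by atom environment:
  4 × C (aromatic): no H
  2 × C: 3 H each → 6
  2 × C: 2 H each → 4
  2 × C: 1 H each → 2
  2 × C: no H
  2 × N (aromatic): no H
  2 × O: no H
  1 × Cl: no H
  1 × N: no H
  Total hydrogens = 12.
Molecular formula: C12H12ClN3O2

C12H12ClN3O2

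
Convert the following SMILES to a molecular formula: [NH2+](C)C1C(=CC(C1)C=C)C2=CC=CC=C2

C14H18N+

Heavy atoms from the SMILES: 14 C, 1 N.
Implicit hydrogens by atom environment:
  5 × C (aromatic): 1 H each → 5
  4 × C: 1 H each → 4
  2 × C: 2 H each → 4
  1 × C: 3 H
  1 × C: no H
  1 × C (aromatic): no H
  1 × N (charge +1): 2 H
  Total hydrogens = 18.
Net charge +1.
Molecular formula: C14H18N+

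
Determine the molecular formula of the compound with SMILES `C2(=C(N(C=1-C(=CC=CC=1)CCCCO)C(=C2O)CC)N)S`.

Heavy atoms from the SMILES: 16 C, 2 N, 2 O, 1 S.
Implicit hydrogens by atom environment:
  6 × C (aromatic): no H
  5 × C: 2 H each → 10
  4 × C (aromatic): 1 H each → 4
  2 × O: 1 H each → 2
  1 × C: 3 H
  1 × N: 2 H
  1 × N (aromatic): no H
  1 × S: 1 H
  Total hydrogens = 22.
Molecular formula: C16H22N2O2S

C16H22N2O2S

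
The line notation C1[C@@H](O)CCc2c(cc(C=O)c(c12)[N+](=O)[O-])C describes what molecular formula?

C12H13NO4

Heavy atoms from the SMILES: 12 C, 1 N, 4 O.
Implicit hydrogens by atom environment:
  5 × C (aromatic): no H
  3 × C: 2 H each → 6
  2 × C: 1 H each → 2
  2 × O: no H
  1 × C: 3 H
  1 × C (aromatic): 1 H
  1 × N (charge +1): no H
  1 × O: 1 H
  1 × O (charge -1): no H
  Total hydrogens = 13.
Molecular formula: C12H13NO4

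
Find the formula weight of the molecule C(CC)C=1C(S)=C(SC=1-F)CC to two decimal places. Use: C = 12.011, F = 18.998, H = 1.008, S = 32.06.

Molecular formula: C9H13FS2.
M = 9×12.011 + 1×18.998 + 13×1.008 + 2×32.06 = 204.32 g/mol.

204.32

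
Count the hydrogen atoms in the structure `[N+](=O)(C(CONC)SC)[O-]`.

10

Hydrogens are implicit in SMILES; fill each atom to its normal valence:
  2 × C: 3 H each → 6
  2 × O: no H
  1 × C: 2 H
  1 × C: 1 H
  1 × N: 1 H
  1 × N (charge +1): no H
  1 × O (charge -1): no H
  1 × S: no H
  Total hydrogens = 10.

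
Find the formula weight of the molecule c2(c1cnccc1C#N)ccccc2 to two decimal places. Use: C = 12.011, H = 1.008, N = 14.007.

180.21

Molecular formula: C12H8N2.
M = 12×12.011 + 8×1.008 + 2×14.007 = 180.21 g/mol.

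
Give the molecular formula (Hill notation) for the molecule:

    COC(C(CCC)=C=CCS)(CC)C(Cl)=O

Heavy atoms from the SMILES: 12 C, 1 Cl, 2 O, 1 S.
Implicit hydrogens by atom environment:
  4 × C: 2 H each → 8
  4 × C: no H
  3 × C: 3 H each → 9
  2 × O: no H
  1 × C: 1 H
  1 × Cl: no H
  1 × S: 1 H
  Total hydrogens = 19.
Molecular formula: C12H19ClO2S

C12H19ClO2S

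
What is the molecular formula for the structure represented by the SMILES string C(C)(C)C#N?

Heavy atoms from the SMILES: 4 C, 1 N.
Implicit hydrogens by atom environment:
  2 × C: 3 H each → 6
  1 × C: 1 H
  1 × C: no H
  1 × N: no H
  Total hydrogens = 7.
Molecular formula: C4H7N

C4H7N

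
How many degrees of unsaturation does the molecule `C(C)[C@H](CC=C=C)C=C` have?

Molecular formula from the SMILES: C9H14.
DoU = (2C + 2 + N − H − X)/2 = (2·9 + 2 + 0 − 14 − 0)/2 = 6/2 = 3.
(Structurally: 0 ring(s) + 3 π bond(s) = 3.)

3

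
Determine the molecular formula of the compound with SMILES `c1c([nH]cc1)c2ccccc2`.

C10H9N

Heavy atoms from the SMILES: 10 C, 1 N.
Implicit hydrogens by atom environment:
  8 × C (aromatic): 1 H each → 8
  2 × C (aromatic): no H
  1 × N (aromatic): 1 H
  Total hydrogens = 9.
Molecular formula: C10H9N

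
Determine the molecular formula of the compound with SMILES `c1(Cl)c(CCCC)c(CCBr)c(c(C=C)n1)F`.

Heavy atoms from the SMILES: 1 Br, 13 C, 1 Cl, 1 F, 1 N.
Implicit hydrogens by atom environment:
  6 × C: 2 H each → 12
  5 × C (aromatic): no H
  1 × Br: no H
  1 × C: 3 H
  1 × C: 1 H
  1 × Cl: no H
  1 × F: no H
  1 × N (aromatic): no H
  Total hydrogens = 16.
Molecular formula: C13H16BrClFN

C13H16BrClFN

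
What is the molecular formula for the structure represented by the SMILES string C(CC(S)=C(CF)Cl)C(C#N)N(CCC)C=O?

Heavy atoms from the SMILES: 11 C, 1 Cl, 1 F, 2 N, 1 O, 1 S.
Implicit hydrogens by atom environment:
  5 × C: 2 H each → 10
  3 × C: no H
  2 × C: 1 H each → 2
  2 × N: no H
  1 × C: 3 H
  1 × Cl: no H
  1 × F: no H
  1 × O: no H
  1 × S: 1 H
  Total hydrogens = 16.
Molecular formula: C11H16ClFN2OS

C11H16ClFN2OS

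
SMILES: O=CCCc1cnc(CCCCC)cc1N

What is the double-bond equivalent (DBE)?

5

Molecular formula from the SMILES: C13H20N2O.
DoU = (2C + 2 + N − H − X)/2 = (2·13 + 2 + 2 − 20 − 0)/2 = 10/2 = 5.
(Structurally: 1 ring(s) + 4 π bond(s) = 5.)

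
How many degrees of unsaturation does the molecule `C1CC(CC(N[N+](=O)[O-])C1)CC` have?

2

Molecular formula from the SMILES: C8H16N2O2.
DoU = (2C + 2 + N − H − X)/2 = (2·8 + 2 + 2 − 16 − 0)/2 = 4/2 = 2.
(Structurally: 1 ring(s) + 1 π bond(s) = 2.)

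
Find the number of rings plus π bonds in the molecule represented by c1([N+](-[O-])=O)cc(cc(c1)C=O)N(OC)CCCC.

Molecular formula from the SMILES: C12H16N2O4.
DoU = (2C + 2 + N − H − X)/2 = (2·12 + 2 + 2 − 16 − 0)/2 = 12/2 = 6.
(Structurally: 1 ring(s) + 5 π bond(s) = 6.)

6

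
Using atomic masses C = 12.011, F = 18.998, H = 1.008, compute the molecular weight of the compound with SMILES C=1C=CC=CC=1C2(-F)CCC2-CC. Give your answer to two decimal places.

178.25

Molecular formula: C12H15F.
M = 12×12.011 + 1×18.998 + 15×1.008 = 178.25 g/mol.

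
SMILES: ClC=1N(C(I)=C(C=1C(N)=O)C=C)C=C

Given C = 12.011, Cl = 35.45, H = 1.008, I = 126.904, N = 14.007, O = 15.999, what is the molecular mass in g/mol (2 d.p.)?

Molecular formula: C9H8ClIN2O.
M = 9×12.011 + 1×35.45 + 8×1.008 + 1×126.904 + 2×14.007 + 1×15.999 = 322.53 g/mol.

322.53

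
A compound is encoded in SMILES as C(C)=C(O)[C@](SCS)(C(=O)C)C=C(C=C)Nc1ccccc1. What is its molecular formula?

C17H21NO2S2

Heavy atoms from the SMILES: 17 C, 1 N, 2 O, 2 S.
Implicit hydrogens by atom environment:
  5 × C (aromatic): 1 H each → 5
  4 × C: no H
  3 × C: 1 H each → 3
  2 × C: 3 H each → 6
  2 × C: 2 H each → 4
  1 × C (aromatic): no H
  1 × N: 1 H
  1 × O: 1 H
  1 × O: no H
  1 × S: 1 H
  1 × S: no H
  Total hydrogens = 21.
Molecular formula: C17H21NO2S2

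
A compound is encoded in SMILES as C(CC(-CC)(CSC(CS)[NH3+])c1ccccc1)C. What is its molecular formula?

Heavy atoms from the SMILES: 15 C, 1 N, 2 S.
Implicit hydrogens by atom environment:
  5 × C: 2 H each → 10
  5 × C (aromatic): 1 H each → 5
  2 × C: 3 H each → 6
  1 × C: 1 H
  1 × C: no H
  1 × C (aromatic): no H
  1 × N (charge +1): 3 H
  1 × S: 1 H
  1 × S: no H
  Total hydrogens = 26.
Net charge +1.
Molecular formula: C15H26NS2+

C15H26NS2+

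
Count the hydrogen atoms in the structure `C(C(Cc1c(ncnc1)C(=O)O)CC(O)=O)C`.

14

Hydrogens are implicit in SMILES; fill each atom to its normal valence:
  3 × C: 2 H each → 6
  2 × C (aromatic): 1 H each → 2
  2 × C (aromatic): no H
  2 × C: no H
  2 × N (aromatic): no H
  2 × O: 1 H each → 2
  2 × O: no H
  1 × C: 3 H
  1 × C: 1 H
  Total hydrogens = 14.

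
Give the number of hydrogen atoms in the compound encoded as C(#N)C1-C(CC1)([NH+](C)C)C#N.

12

Hydrogens are implicit in SMILES; fill each atom to its normal valence:
  3 × C: no H
  2 × C: 3 H each → 6
  2 × C: 2 H each → 4
  2 × N: no H
  1 × C: 1 H
  1 × N (charge +1): 1 H
  Total hydrogens = 12.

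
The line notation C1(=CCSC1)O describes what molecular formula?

C4H6OS

Heavy atoms from the SMILES: 4 C, 1 O, 1 S.
Implicit hydrogens by atom environment:
  2 × C: 2 H each → 4
  1 × C: 1 H
  1 × C: no H
  1 × O: 1 H
  1 × S: no H
  Total hydrogens = 6.
Molecular formula: C4H6OS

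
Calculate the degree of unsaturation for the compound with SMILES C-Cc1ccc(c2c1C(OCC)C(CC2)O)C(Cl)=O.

Molecular formula from the SMILES: C15H19ClO3.
DoU = (2C + 2 + N − H − X)/2 = (2·15 + 2 + 0 − 19 − 1)/2 = 12/2 = 6.
(Structurally: 2 ring(s) + 4 π bond(s) = 6.)

6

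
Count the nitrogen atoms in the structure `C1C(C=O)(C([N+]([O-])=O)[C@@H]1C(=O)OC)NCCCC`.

The symbol for nitrogen appears 2 times in the SMILES.

2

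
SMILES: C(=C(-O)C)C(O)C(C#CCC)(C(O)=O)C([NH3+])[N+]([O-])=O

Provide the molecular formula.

Heavy atoms from the SMILES: 11 C, 2 N, 6 O.
Implicit hydrogens by atom environment:
  5 × C: no H
  3 × C: 1 H each → 3
  3 × O: 1 H each → 3
  2 × C: 3 H each → 6
  2 × O: no H
  1 × C: 2 H
  1 × N (charge +1): 3 H
  1 × N (charge +1): no H
  1 × O (charge -1): no H
  Total hydrogens = 17.
Net charge +1.
Molecular formula: C11H17N2O6+

C11H17N2O6+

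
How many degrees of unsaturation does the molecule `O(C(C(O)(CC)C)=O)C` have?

1

Molecular formula from the SMILES: C6H12O3.
DoU = (2C + 2 + N − H − X)/2 = (2·6 + 2 + 0 − 12 − 0)/2 = 2/2 = 1.
(Structurally: 0 ring(s) + 1 π bond(s) = 1.)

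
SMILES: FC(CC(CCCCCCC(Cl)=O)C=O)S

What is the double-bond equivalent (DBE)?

2

Molecular formula from the SMILES: C11H18ClFO2S.
DoU = (2C + 2 + N − H − X)/2 = (2·11 + 2 + 0 − 18 − 2)/2 = 4/2 = 2.
(Structurally: 0 ring(s) + 2 π bond(s) = 2.)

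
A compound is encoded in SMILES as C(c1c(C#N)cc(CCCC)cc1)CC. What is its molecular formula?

Heavy atoms from the SMILES: 14 C, 1 N.
Implicit hydrogens by atom environment:
  5 × C: 2 H each → 10
  3 × C (aromatic): 1 H each → 3
  3 × C (aromatic): no H
  2 × C: 3 H each → 6
  1 × C: no H
  1 × N: no H
  Total hydrogens = 19.
Molecular formula: C14H19N

C14H19N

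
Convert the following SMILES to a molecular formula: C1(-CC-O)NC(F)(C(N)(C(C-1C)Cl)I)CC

Heavy atoms from the SMILES: 10 C, 1 Cl, 1 F, 1 I, 2 N, 1 O.
Implicit hydrogens by atom environment:
  3 × C: 2 H each → 6
  3 × C: 1 H each → 3
  2 × C: 3 H each → 6
  2 × C: no H
  1 × Cl: no H
  1 × F: no H
  1 × I: no H
  1 × N: 2 H
  1 × N: 1 H
  1 × O: 1 H
  Total hydrogens = 19.
Molecular formula: C10H19ClFIN2O

C10H19ClFIN2O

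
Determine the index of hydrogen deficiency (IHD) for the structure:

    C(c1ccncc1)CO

4

Molecular formula from the SMILES: C7H9NO.
DoU = (2C + 2 + N − H − X)/2 = (2·7 + 2 + 1 − 9 − 0)/2 = 8/2 = 4.
(Structurally: 1 ring(s) + 3 π bond(s) = 4.)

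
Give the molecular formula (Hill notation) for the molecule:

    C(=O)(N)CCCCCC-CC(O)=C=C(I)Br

Heavy atoms from the SMILES: 1 Br, 11 C, 1 I, 1 N, 2 O.
Implicit hydrogens by atom environment:
  7 × C: 2 H each → 14
  4 × C: no H
  1 × Br: no H
  1 × I: no H
  1 × N: 2 H
  1 × O: 1 H
  1 × O: no H
  Total hydrogens = 17.
Molecular formula: C11H17BrINO2

C11H17BrINO2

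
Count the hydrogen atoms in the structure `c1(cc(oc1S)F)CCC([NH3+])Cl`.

Hydrogens are implicit in SMILES; fill each atom to its normal valence:
  3 × C (aromatic): no H
  2 × C: 2 H each → 4
  1 × C (aromatic): 1 H
  1 × C: 1 H
  1 × Cl: no H
  1 × F: no H
  1 × N (charge +1): 3 H
  1 × O (aromatic): no H
  1 × S: 1 H
  Total hydrogens = 10.

10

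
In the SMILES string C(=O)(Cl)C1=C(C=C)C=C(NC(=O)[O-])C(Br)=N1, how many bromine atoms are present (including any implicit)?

The symbol for bromine appears 1 time in the SMILES.

1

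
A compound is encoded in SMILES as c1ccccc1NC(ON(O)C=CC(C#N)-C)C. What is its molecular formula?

C13H17N3O2

Heavy atoms from the SMILES: 13 C, 3 N, 2 O.
Implicit hydrogens by atom environment:
  5 × C (aromatic): 1 H each → 5
  4 × C: 1 H each → 4
  2 × C: 3 H each → 6
  2 × N: no H
  1 × C: no H
  1 × C (aromatic): no H
  1 × N: 1 H
  1 × O: 1 H
  1 × O: no H
  Total hydrogens = 17.
Molecular formula: C13H17N3O2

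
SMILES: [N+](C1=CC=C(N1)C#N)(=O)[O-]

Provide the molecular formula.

C5H3N3O2

Heavy atoms from the SMILES: 5 C, 3 N, 2 O.
Implicit hydrogens by atom environment:
  2 × C (aromatic): 1 H each → 2
  2 × C (aromatic): no H
  1 × C: no H
  1 × N (aromatic): 1 H
  1 × N (charge +1): no H
  1 × N: no H
  1 × O: no H
  1 × O (charge -1): no H
  Total hydrogens = 3.
Molecular formula: C5H3N3O2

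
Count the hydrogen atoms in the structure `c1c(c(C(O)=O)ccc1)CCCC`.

14

Hydrogens are implicit in SMILES; fill each atom to its normal valence:
  4 × C (aromatic): 1 H each → 4
  3 × C: 2 H each → 6
  2 × C (aromatic): no H
  1 × C: 3 H
  1 × C: no H
  1 × O: 1 H
  1 × O: no H
  Total hydrogens = 14.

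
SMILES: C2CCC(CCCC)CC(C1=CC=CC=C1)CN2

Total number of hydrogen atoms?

27

Hydrogens are implicit in SMILES; fill each atom to its normal valence:
  8 × C: 2 H each → 16
  5 × C (aromatic): 1 H each → 5
  2 × C: 1 H each → 2
  1 × C: 3 H
  1 × C (aromatic): no H
  1 × N: 1 H
  Total hydrogens = 27.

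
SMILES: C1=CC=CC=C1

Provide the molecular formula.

C6H6

Heavy atoms from the SMILES: 6 C.
Implicit hydrogens by atom environment:
  6 × C (aromatic): 1 H each → 6
  Total hydrogens = 6.
Molecular formula: C6H6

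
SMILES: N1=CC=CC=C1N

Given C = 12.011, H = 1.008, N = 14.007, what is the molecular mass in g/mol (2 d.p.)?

Molecular formula: C5H6N2.
M = 5×12.011 + 6×1.008 + 2×14.007 = 94.12 g/mol.

94.12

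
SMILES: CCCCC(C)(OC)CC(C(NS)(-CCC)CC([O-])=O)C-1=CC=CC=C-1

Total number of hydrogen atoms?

Hydrogens are implicit in SMILES; fill each atom to its normal valence:
  7 × C: 2 H each → 14
  5 × C (aromatic): 1 H each → 5
  4 × C: 3 H each → 12
  3 × C: no H
  2 × O: no H
  1 × C: 1 H
  1 × C (aromatic): no H
  1 × N: 1 H
  1 × O (charge -1): no H
  1 × S: 1 H
  Total hydrogens = 34.

34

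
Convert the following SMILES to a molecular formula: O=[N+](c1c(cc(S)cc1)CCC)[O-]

Heavy atoms from the SMILES: 9 C, 1 N, 2 O, 1 S.
Implicit hydrogens by atom environment:
  3 × C (aromatic): 1 H each → 3
  3 × C (aromatic): no H
  2 × C: 2 H each → 4
  1 × C: 3 H
  1 × N (charge +1): no H
  1 × O: no H
  1 × O (charge -1): no H
  1 × S: 1 H
  Total hydrogens = 11.
Molecular formula: C9H11NO2S

C9H11NO2S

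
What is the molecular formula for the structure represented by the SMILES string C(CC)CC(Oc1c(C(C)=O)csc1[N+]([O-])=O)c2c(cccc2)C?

C18H21NO4S

Heavy atoms from the SMILES: 18 C, 1 N, 4 O, 1 S.
Implicit hydrogens by atom environment:
  5 × C (aromatic): 1 H each → 5
  5 × C (aromatic): no H
  3 × C: 3 H each → 9
  3 × C: 2 H each → 6
  3 × O: no H
  1 × C: 1 H
  1 × C: no H
  1 × N (charge +1): no H
  1 × O (charge -1): no H
  1 × S (aromatic): no H
  Total hydrogens = 21.
Molecular formula: C18H21NO4S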